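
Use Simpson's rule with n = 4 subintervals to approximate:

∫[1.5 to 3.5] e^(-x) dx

f(x) = e^(-x)
a = 1.5, b = 3.5, n = 4
h = (b - a)/n = 0.500000

Simpson's rule: (h/3)[f(x₀) + 4f(x₁) + 2f(x₂) + ... + f(xₙ)]

x_0 = 1.5000, f(x_0) = 0.223130, coefficient = 1
x_1 = 2.0000, f(x_1) = 0.135335, coefficient = 4
x_2 = 2.5000, f(x_2) = 0.082085, coefficient = 2
x_3 = 3.0000, f(x_3) = 0.049787, coefficient = 4
x_4 = 3.5000, f(x_4) = 0.030197, coefficient = 1

I ≈ (0.500000/3) × 1.157987 = 0.192998
Exact value: 0.192933
Error: 0.000065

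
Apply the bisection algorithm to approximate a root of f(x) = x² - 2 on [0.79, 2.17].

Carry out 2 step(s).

f(x) = x² - 2
Initial interval: [0.79, 2.17]

Iteration 1:
  c_1 = (0.790000 + 2.170000)/2 = 1.480000
  f(c_1) = f(1.480000) = 0.190400
  f(a) × f(c) < 0, new interval: [0.790000, 1.480000]
Iteration 2:
  c_2 = (0.790000 + 1.480000)/2 = 1.135000
  f(c_2) = f(1.135000) = -0.711775
  f(a) × f(c) ≥ 0, new interval: [1.135000, 1.480000]

After 2 iteration(s), the approximation is c_2 = 1.135000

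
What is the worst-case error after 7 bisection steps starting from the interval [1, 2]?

Bisection error bound: |error| ≤ (b-a)/2^n
|error| ≤ (2 - 1)/2^7 = 1/2^7
|error| ≤ 0.0078125000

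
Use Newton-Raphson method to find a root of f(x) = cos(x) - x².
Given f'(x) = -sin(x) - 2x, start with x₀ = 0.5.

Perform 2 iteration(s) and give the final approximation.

f(x) = cos(x) - x²
f'(x) = -sin(x) - 2x
x₀ = 0.5

Newton-Raphson formula: x_{n+1} = x_n - f(x_n)/f'(x_n)

Iteration 1:
  f(0.500000) = 0.627583
  f'(0.500000) = -1.479426
  x_1 = 0.500000 - 0.627583/(-1.479426) = 0.924207
Iteration 2:
  f(0.924207) = -0.251691
  f'(0.924207) = -2.646557
  x_2 = 0.924207 - (-0.251691)/(-2.646557) = 0.829106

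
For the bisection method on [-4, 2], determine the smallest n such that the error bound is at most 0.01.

We need (b-a)/2^n ≤ 0.01
(2 - (-4))/2^n ≤ 0.01
6/2^n ≤ 0.01
2^n ≥ 600
n ≥ log₂(600) = 9.23
n ≥ 10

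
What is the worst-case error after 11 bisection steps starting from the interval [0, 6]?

Bisection error bound: |error| ≤ (b-a)/2^n
|error| ≤ (6 - 0)/2^11 = 6/2^11
|error| ≤ 0.0029296875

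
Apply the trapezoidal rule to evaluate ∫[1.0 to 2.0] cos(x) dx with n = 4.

f(x) = cos(x)
a = 1.0, b = 2.0, n = 4
h = (b - a)/n = 0.250000

Trapezoidal rule: (h/2)[f(x₀) + 2f(x₁) + 2f(x₂) + ... + f(xₙ)]

x_0 = 1.0000, f(x_0) = 0.540302, coefficient = 1
x_1 = 1.2500, f(x_1) = 0.315322, coefficient = 2
x_2 = 1.5000, f(x_2) = 0.070737, coefficient = 2
x_3 = 1.7500, f(x_3) = -0.178246, coefficient = 2
x_4 = 2.0000, f(x_4) = -0.416147, coefficient = 1

I ≈ (0.250000/2) × 0.539782 = 0.067473
Exact value: 0.067826
Error: 0.000354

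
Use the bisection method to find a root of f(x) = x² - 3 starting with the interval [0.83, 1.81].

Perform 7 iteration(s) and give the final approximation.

f(x) = x² - 3
Initial interval: [0.83, 1.81]

Iteration 1:
  c_1 = (0.830000 + 1.810000)/2 = 1.320000
  f(c_1) = f(1.320000) = -1.257600
  f(a) × f(c) ≥ 0, new interval: [1.320000, 1.810000]
Iteration 2:
  c_2 = (1.320000 + 1.810000)/2 = 1.565000
  f(c_2) = f(1.565000) = -0.550775
  f(a) × f(c) ≥ 0, new interval: [1.565000, 1.810000]
Iteration 3:
  c_3 = (1.565000 + 1.810000)/2 = 1.687500
  f(c_3) = f(1.687500) = -0.152344
  f(a) × f(c) ≥ 0, new interval: [1.687500, 1.810000]
Iteration 4:
  c_4 = (1.687500 + 1.810000)/2 = 1.748750
  f(c_4) = f(1.748750) = 0.058127
  f(a) × f(c) < 0, new interval: [1.687500, 1.748750]
Iteration 5:
  c_5 = (1.687500 + 1.748750)/2 = 1.718125
  f(c_5) = f(1.718125) = -0.048046
  f(a) × f(c) ≥ 0, new interval: [1.718125, 1.748750]
Iteration 6:
  c_6 = (1.718125 + 1.748750)/2 = 1.733437
  f(c_6) = f(1.733437) = 0.004806
  f(a) × f(c) < 0, new interval: [1.718125, 1.733437]
Iteration 7:
  c_7 = (1.718125 + 1.733437)/2 = 1.725781
  f(c_7) = f(1.725781) = -0.021679
  f(a) × f(c) ≥ 0, new interval: [1.725781, 1.733437]

After 7 iteration(s), the approximation is c_7 = 1.725781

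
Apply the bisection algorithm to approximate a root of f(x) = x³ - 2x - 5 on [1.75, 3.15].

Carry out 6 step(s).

f(x) = x³ - 2x - 5
Initial interval: [1.75, 3.15]

Iteration 1:
  c_1 = (1.750000 + 3.150000)/2 = 2.450000
  f(c_1) = f(2.450000) = 4.806125
  f(a) × f(c) < 0, new interval: [1.750000, 2.450000]
Iteration 2:
  c_2 = (1.750000 + 2.450000)/2 = 2.100000
  f(c_2) = f(2.100000) = 0.061000
  f(a) × f(c) < 0, new interval: [1.750000, 2.100000]
Iteration 3:
  c_3 = (1.750000 + 2.100000)/2 = 1.925000
  f(c_3) = f(1.925000) = -1.716672
  f(a) × f(c) ≥ 0, new interval: [1.925000, 2.100000]
Iteration 4:
  c_4 = (1.925000 + 2.100000)/2 = 2.012500
  f(c_4) = f(2.012500) = -0.874061
  f(a) × f(c) ≥ 0, new interval: [2.012500, 2.100000]
Iteration 5:
  c_5 = (2.012500 + 2.100000)/2 = 2.056250
  f(c_5) = f(2.056250) = -0.418338
  f(a) × f(c) ≥ 0, new interval: [2.056250, 2.100000]
Iteration 6:
  c_6 = (2.056250 + 2.100000)/2 = 2.078125
  f(c_6) = f(2.078125) = -0.181652
  f(a) × f(c) ≥ 0, new interval: [2.078125, 2.100000]

After 6 iteration(s), the approximation is c_6 = 2.078125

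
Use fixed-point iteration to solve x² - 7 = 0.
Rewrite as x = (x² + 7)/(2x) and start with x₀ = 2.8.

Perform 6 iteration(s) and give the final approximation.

Equation: x² - 7 = 0
Fixed-point form: x = (x² + 7)/(2x)
x₀ = 2.8

x_1 = g(2.800000) = 2.650000
x_2 = g(2.650000) = 2.645755
x_3 = g(2.645755) = 2.645751
x_4 = g(2.645751) = 2.645751
x_5 = g(2.645751) = 2.645751
x_6 = g(2.645751) = 2.645751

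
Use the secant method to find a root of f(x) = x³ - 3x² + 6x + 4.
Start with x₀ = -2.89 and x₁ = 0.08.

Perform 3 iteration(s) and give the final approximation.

f(x) = x³ - 3x² + 6x + 4
x₀ = -2.89, x₁ = 0.08

Secant formula: x_{n+1} = x_n - f(x_n)(x_n - x_{n-1})/(f(x_n) - f(x_{n-1}))

Iteration 1:
  f(-2.890000) = -62.533869
  f(0.080000) = 4.461312
  x_2 = 0.080000 - 4.461312×(0.080000 - (-2.890000))/(4.461312 - (-62.533869))
       = -0.117777
Iteration 2:
  f(0.080000) = 4.461312
  f(-0.117777) = 3.250091
  x_3 = -0.117777 - 3.250091×(-0.117777 - 0.080000)/(3.250091 - 4.461312)
       = -0.648475
Iteration 3:
  f(-0.117777) = 3.250091
  f(-0.648475) = -1.425106
  x_4 = -0.648475 - (-1.425106)×(-0.648475 - (-0.117777))/(-1.425106 - 3.250091)
       = -0.486706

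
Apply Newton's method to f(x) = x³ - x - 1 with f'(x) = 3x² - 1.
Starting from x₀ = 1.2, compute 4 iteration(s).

f(x) = x³ - x - 1
f'(x) = 3x² - 1
x₀ = 1.2

Newton-Raphson formula: x_{n+1} = x_n - f(x_n)/f'(x_n)

Iteration 1:
  f(1.200000) = -0.472000
  f'(1.200000) = 3.320000
  x_1 = 1.200000 - (-0.472000)/3.320000 = 1.342169
Iteration 2:
  f(1.342169) = 0.075636
  f'(1.342169) = 4.404250
  x_2 = 1.342169 - 0.075636/4.404250 = 1.324995
Iteration 3:
  f(1.324995) = 0.001182
  f'(1.324995) = 4.266837
  x_3 = 1.324995 - 0.001182/4.266837 = 1.324718
Iteration 4:
  f(1.324718) = 0.000000
  f'(1.324718) = 4.264634
  x_4 = 1.324718 - 0.000000/4.264634 = 1.324718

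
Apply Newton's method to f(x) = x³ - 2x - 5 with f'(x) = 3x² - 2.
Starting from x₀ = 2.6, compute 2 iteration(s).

f(x) = x³ - 2x - 5
f'(x) = 3x² - 2
x₀ = 2.6

Newton-Raphson formula: x_{n+1} = x_n - f(x_n)/f'(x_n)

Iteration 1:
  f(2.600000) = 7.376000
  f'(2.600000) = 18.280000
  x_1 = 2.600000 - 7.376000/18.280000 = 2.196499
Iteration 2:
  f(2.196499) = 1.204247
  f'(2.196499) = 12.473822
  x_2 = 2.196499 - 1.204247/12.473822 = 2.099957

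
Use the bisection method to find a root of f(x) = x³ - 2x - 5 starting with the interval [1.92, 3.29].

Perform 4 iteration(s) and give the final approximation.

f(x) = x³ - 2x - 5
Initial interval: [1.92, 3.29]

Iteration 1:
  c_1 = (1.920000 + 3.290000)/2 = 2.605000
  f(c_1) = f(2.605000) = 7.467595
  f(a) × f(c) < 0, new interval: [1.920000, 2.605000]
Iteration 2:
  c_2 = (1.920000 + 2.605000)/2 = 2.262500
  f(c_2) = f(2.262500) = 2.056525
  f(a) × f(c) < 0, new interval: [1.920000, 2.262500]
Iteration 3:
  c_3 = (1.920000 + 2.262500)/2 = 2.091250
  f(c_3) = f(2.091250) = -0.036781
  f(a) × f(c) ≥ 0, new interval: [2.091250, 2.262500]
Iteration 4:
  c_4 = (2.091250 + 2.262500)/2 = 2.176875
  f(c_4) = f(2.176875) = 0.961992
  f(a) × f(c) < 0, new interval: [2.091250, 2.176875]

After 4 iteration(s), the approximation is c_4 = 2.176875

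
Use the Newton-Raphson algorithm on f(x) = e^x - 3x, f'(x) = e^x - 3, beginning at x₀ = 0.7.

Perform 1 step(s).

f(x) = e^x - 3x
f'(x) = e^x - 3
x₀ = 0.7

Newton-Raphson formula: x_{n+1} = x_n - f(x_n)/f'(x_n)

Iteration 1:
  f(0.700000) = -0.086247
  f'(0.700000) = -0.986247
  x_1 = 0.700000 - (-0.086247)/(-0.986247) = 0.612550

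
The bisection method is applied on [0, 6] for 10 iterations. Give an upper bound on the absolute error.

Bisection error bound: |error| ≤ (b-a)/2^n
|error| ≤ (6 - 0)/2^10 = 6/2^10
|error| ≤ 0.0058593750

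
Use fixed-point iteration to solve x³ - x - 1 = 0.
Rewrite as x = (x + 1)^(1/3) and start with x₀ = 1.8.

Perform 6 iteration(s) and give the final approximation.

Equation: x³ - x - 1 = 0
Fixed-point form: x = (x + 1)^(1/3)
x₀ = 1.8

x_1 = g(1.800000) = 1.409460
x_2 = g(1.409460) = 1.340623
x_3 = g(1.340623) = 1.327732
x_4 = g(1.327732) = 1.325290
x_5 = g(1.325290) = 1.324827
x_6 = g(1.324827) = 1.324739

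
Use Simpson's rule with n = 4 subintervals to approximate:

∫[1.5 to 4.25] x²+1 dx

f(x) = x²+1
a = 1.5, b = 4.25, n = 4
h = (b - a)/n = 0.687500

Simpson's rule: (h/3)[f(x₀) + 4f(x₁) + 2f(x₂) + ... + f(xₙ)]

x_0 = 1.5000, f(x_0) = 3.250000, coefficient = 1
x_1 = 2.1875, f(x_1) = 5.785156, coefficient = 4
x_2 = 2.8750, f(x_2) = 9.265625, coefficient = 2
x_3 = 3.5625, f(x_3) = 13.691406, coefficient = 4
x_4 = 4.2500, f(x_4) = 19.062500, coefficient = 1

I ≈ (0.687500/3) × 118.750000 = 27.213542
Exact value: 27.213542
Error: 0.000000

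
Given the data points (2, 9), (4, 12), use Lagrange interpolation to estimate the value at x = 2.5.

Lagrange interpolation formula:
P(x) = Σ yᵢ × Lᵢ(x)
where Lᵢ(x) = Π_{j≠i} (x - xⱼ)/(xᵢ - xⱼ)

L_0(2.5) = (2.5 - 4)/(2 - 4) = 0.750000
L_1(2.5) = (2.5 - 2)/(4 - 2) = 0.250000

P(2.5) = 9×L_0(2.5) + 12×L_1(2.5)
P(2.5) = 9.750000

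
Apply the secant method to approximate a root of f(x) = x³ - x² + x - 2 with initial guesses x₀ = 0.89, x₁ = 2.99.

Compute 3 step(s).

f(x) = x³ - x² + x - 2
x₀ = 0.89, x₁ = 2.99

Secant formula: x_{n+1} = x_n - f(x_n)(x_n - x_{n-1})/(f(x_n) - f(x_{n-1}))

Iteration 1:
  f(0.890000) = -1.197131
  f(2.990000) = 18.780799
  x_2 = 2.990000 - 18.780799×(2.990000 - 0.890000)/(18.780799 - (-1.197131))
       = 1.015838
Iteration 2:
  f(2.990000) = 18.780799
  f(1.015838) = -0.967819
  x_3 = 1.015838 - (-0.967819)×(1.015838 - 2.990000)/(-0.967819 - 18.780799)
       = 1.112585
Iteration 3:
  f(1.015838) = -0.967819
  f(1.112585) = -0.748052
  x_4 = 1.112585 - (-0.748052)×(1.112585 - 1.015838)/(-0.748052 - (-0.967819))
       = 1.441898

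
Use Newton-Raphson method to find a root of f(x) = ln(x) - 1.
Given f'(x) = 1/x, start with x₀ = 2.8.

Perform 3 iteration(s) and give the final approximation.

f(x) = ln(x) - 1
f'(x) = 1/x
x₀ = 2.8

Newton-Raphson formula: x_{n+1} = x_n - f(x_n)/f'(x_n)

Iteration 1:
  f(2.800000) = 0.029619
  f'(2.800000) = 0.357143
  x_1 = 2.800000 - 0.029619/0.357143 = 2.717066
Iteration 2:
  f(2.717066) = -0.000448
  f'(2.717066) = 0.368044
  x_2 = 2.717066 - (-0.000448)/0.368044 = 2.718282
Iteration 3:
  f(2.718282) = 0.000000
  f'(2.718282) = 0.367879
  x_3 = 2.718282 - 0.000000/0.367879 = 2.718282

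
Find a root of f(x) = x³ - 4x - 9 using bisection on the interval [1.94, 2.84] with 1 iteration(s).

f(x) = x³ - 4x - 9
Initial interval: [1.94, 2.84]

Iteration 1:
  c_1 = (1.940000 + 2.840000)/2 = 2.390000
  f(c_1) = f(2.390000) = -4.908081
  f(a) × f(c) ≥ 0, new interval: [2.390000, 2.840000]

After 1 iteration(s), the approximation is c_1 = 2.390000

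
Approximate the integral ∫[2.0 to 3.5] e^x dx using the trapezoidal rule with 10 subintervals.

f(x) = e^x
a = 2.0, b = 3.5, n = 10
h = (b - a)/n = 0.150000

Trapezoidal rule: (h/2)[f(x₀) + 2f(x₁) + 2f(x₂) + ... + f(xₙ)]

x_0 = 2.0000, f(x_0) = 7.389056, coefficient = 1
x_1 = 2.1500, f(x_1) = 8.584858, coefficient = 2
x_2 = 2.3000, f(x_2) = 9.974182, coefficient = 2
x_3 = 2.4500, f(x_3) = 11.588347, coefficient = 2
x_4 = 2.6000, f(x_4) = 13.463738, coefficient = 2
x_5 = 2.7500, f(x_5) = 15.642632, coefficient = 2
x_6 = 2.9000, f(x_6) = 18.174145, coefficient = 2
x_7 = 3.0500, f(x_7) = 21.115344, coefficient = 2
x_8 = 3.2000, f(x_8) = 24.532530, coefficient = 2
x_9 = 3.3500, f(x_9) = 28.502734, coefficient = 2
x_10 = 3.5000, f(x_10) = 33.115452, coefficient = 1

I ≈ (0.150000/2) × 343.661530 = 25.774615
Exact value: 25.726396
Error: 0.048219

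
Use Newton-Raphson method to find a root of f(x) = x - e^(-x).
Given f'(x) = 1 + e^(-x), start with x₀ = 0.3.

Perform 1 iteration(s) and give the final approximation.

f(x) = x - e^(-x)
f'(x) = 1 + e^(-x)
x₀ = 0.3

Newton-Raphson formula: x_{n+1} = x_n - f(x_n)/f'(x_n)

Iteration 1:
  f(0.300000) = -0.440818
  f'(0.300000) = 1.740818
  x_1 = 0.300000 - (-0.440818)/1.740818 = 0.553225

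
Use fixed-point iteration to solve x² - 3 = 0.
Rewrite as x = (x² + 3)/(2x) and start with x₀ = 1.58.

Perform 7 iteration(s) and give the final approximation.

Equation: x² - 3 = 0
Fixed-point form: x = (x² + 3)/(2x)
x₀ = 1.58

x_1 = g(1.580000) = 1.739367
x_2 = g(1.739367) = 1.732066
x_3 = g(1.732066) = 1.732051
x_4 = g(1.732051) = 1.732051
x_5 = g(1.732051) = 1.732051
x_6 = g(1.732051) = 1.732051
x_7 = g(1.732051) = 1.732051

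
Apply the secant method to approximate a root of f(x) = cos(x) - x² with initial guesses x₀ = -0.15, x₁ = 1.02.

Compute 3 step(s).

f(x) = cos(x) - x²
x₀ = -0.15, x₁ = 1.02

Secant formula: x_{n+1} = x_n - f(x_n)(x_n - x_{n-1})/(f(x_n) - f(x_{n-1}))

Iteration 1:
  f(-0.150000) = 0.966271
  f(1.020000) = -0.517034
  x_2 = 1.020000 - (-0.517034)×(1.020000 - (-0.150000))/(-0.517034 - 0.966271)
       = 0.612174
Iteration 2:
  f(1.020000) = -0.517034
  f(0.612174) = 0.443643
  x_3 = 0.612174 - 0.443643×(0.612174 - 1.020000)/(0.443643 - (-0.517034))
       = 0.800509
Iteration 3:
  f(0.612174) = 0.443643
  f(0.800509) = 0.055526
  x_4 = 0.800509 - 0.055526×(0.800509 - 0.612174)/(0.055526 - 0.443643)
       = 0.827454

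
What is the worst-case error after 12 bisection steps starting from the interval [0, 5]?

Bisection error bound: |error| ≤ (b-a)/2^n
|error| ≤ (5 - 0)/2^12 = 5/2^12
|error| ≤ 0.0012207031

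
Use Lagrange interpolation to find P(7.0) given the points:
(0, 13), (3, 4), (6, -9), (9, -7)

Lagrange interpolation formula:
P(x) = Σ yᵢ × Lᵢ(x)
where Lᵢ(x) = Π_{j≠i} (x - xⱼ)/(xᵢ - xⱼ)

L_0(7.0) = (7.0 - 3)/(0 - 3) × (7.0 - 6)/(0 - 6) × (7.0 - 9)/(0 - 9) = 0.049383
L_1(7.0) = (7.0 - 0)/(3 - 0) × (7.0 - 6)/(3 - 6) × (7.0 - 9)/(3 - 9) = -0.259259
L_2(7.0) = (7.0 - 0)/(6 - 0) × (7.0 - 3)/(6 - 3) × (7.0 - 9)/(6 - 9) = 1.037037
L_3(7.0) = (7.0 - 0)/(9 - 0) × (7.0 - 3)/(9 - 3) × (7.0 - 6)/(9 - 6) = 0.172840

P(7.0) = 13×L_0(7.0) + 4×L_1(7.0) + (-9)×L_2(7.0) + (-7)×L_3(7.0)
P(7.0) = -10.938272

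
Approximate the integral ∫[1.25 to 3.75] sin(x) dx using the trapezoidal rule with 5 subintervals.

f(x) = sin(x)
a = 1.25, b = 3.75, n = 5
h = (b - a)/n = 0.500000

Trapezoidal rule: (h/2)[f(x₀) + 2f(x₁) + 2f(x₂) + ... + f(xₙ)]

x_0 = 1.2500, f(x_0) = 0.948985, coefficient = 1
x_1 = 1.7500, f(x_1) = 0.983986, coefficient = 2
x_2 = 2.2500, f(x_2) = 0.778073, coefficient = 2
x_3 = 2.7500, f(x_3) = 0.381661, coefficient = 2
x_4 = 3.2500, f(x_4) = -0.108195, coefficient = 2
x_5 = 3.7500, f(x_5) = -0.571561, coefficient = 1

I ≈ (0.500000/2) × 4.448473 = 1.112118
Exact value: 1.135882
Error: 0.023763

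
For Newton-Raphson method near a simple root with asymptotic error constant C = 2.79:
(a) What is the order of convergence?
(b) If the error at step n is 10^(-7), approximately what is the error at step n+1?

(a) Newton-Raphson has quadratic (order 2) convergence near simple roots.
    This means |e_{n+1}| ≈ C|e_n|².

(b) With |e_n| = 10^(-7) and C = 2.79:
    |e_{n+1}| ≈ 2.79 × (10^(-7))² = 2.79 × 10^(-14)

(a) 2 (quadratic); (b) |e_{n+1}| ≈ 2.790e-14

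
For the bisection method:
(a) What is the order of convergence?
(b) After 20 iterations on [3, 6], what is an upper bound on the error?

(a) Bisection has linear (order 1) convergence; the error is halved each step.

(b) Error bound = (b-a)/2^n = (6 - 3)/2^{20}
    = 3/2^{20}

(a) 1 (linear); (b) error ≤ 2.86e-06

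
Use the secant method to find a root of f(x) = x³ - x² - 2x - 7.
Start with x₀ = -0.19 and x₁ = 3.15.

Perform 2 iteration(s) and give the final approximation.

f(x) = x³ - x² - 2x - 7
x₀ = -0.19, x₁ = 3.15

Secant formula: x_{n+1} = x_n - f(x_n)(x_n - x_{n-1})/(f(x_n) - f(x_{n-1}))

Iteration 1:
  f(-0.190000) = -6.662959
  f(3.150000) = 8.033375
  x_2 = 3.150000 - 8.033375×(3.150000 - (-0.190000))/(8.033375 - (-6.662959))
       = 1.324274
Iteration 2:
  f(3.150000) = 8.033375
  f(1.324274) = -9.079868
  x_3 = 1.324274 - (-9.079868)×(1.324274 - 3.150000)/(-9.079868 - 8.033375)
       = 2.292960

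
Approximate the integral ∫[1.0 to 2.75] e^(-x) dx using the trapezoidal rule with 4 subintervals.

f(x) = e^(-x)
a = 1.0, b = 2.75, n = 4
h = (b - a)/n = 0.437500

Trapezoidal rule: (h/2)[f(x₀) + 2f(x₁) + 2f(x₂) + ... + f(xₙ)]

x_0 = 1.0000, f(x_0) = 0.367879, coefficient = 1
x_1 = 1.4375, f(x_1) = 0.237521, coefficient = 2
x_2 = 1.8750, f(x_2) = 0.153355, coefficient = 2
x_3 = 2.3125, f(x_3) = 0.099013, coefficient = 2
x_4 = 2.7500, f(x_4) = 0.063928, coefficient = 1

I ≈ (0.437500/2) × 1.411586 = 0.308784
Exact value: 0.303952
Error: 0.004833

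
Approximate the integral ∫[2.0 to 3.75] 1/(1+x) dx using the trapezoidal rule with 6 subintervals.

f(x) = 1/(1+x)
a = 2.0, b = 3.75, n = 6
h = (b - a)/n = 0.291667

Trapezoidal rule: (h/2)[f(x₀) + 2f(x₁) + 2f(x₂) + ... + f(xₙ)]

x_0 = 2.0000, f(x_0) = 0.333333, coefficient = 1
x_1 = 2.2917, f(x_1) = 0.303797, coefficient = 2
x_2 = 2.5833, f(x_2) = 0.279070, coefficient = 2
x_3 = 2.8750, f(x_3) = 0.258065, coefficient = 2
x_4 = 3.1667, f(x_4) = 0.240000, coefficient = 2
x_5 = 3.4583, f(x_5) = 0.224299, coefficient = 2
x_6 = 3.7500, f(x_6) = 0.210526, coefficient = 1

I ≈ (0.291667/2) × 3.154321 = 0.460005
Exact value: 0.459532
Error: 0.000473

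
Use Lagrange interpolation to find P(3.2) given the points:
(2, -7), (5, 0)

Lagrange interpolation formula:
P(x) = Σ yᵢ × Lᵢ(x)
where Lᵢ(x) = Π_{j≠i} (x - xⱼ)/(xᵢ - xⱼ)

L_0(3.2) = (3.2 - 5)/(2 - 5) = 0.600000
L_1(3.2) = (3.2 - 2)/(5 - 2) = 0.400000

P(3.2) = (-7)×L_0(3.2) + 0×L_1(3.2)
P(3.2) = -4.200000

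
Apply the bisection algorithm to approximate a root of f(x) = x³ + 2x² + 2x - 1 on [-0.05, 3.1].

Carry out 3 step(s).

f(x) = x³ + 2x² + 2x - 1
Initial interval: [-0.05, 3.1]

Iteration 1:
  c_1 = (-0.050000 + 3.100000)/2 = 1.525000
  f(c_1) = f(1.525000) = 10.247828
  f(a) × f(c) < 0, new interval: [-0.050000, 1.525000]
Iteration 2:
  c_2 = (-0.050000 + 1.525000)/2 = 0.737500
  f(c_2) = f(0.737500) = 1.963943
  f(a) × f(c) < 0, new interval: [-0.050000, 0.737500]
Iteration 3:
  c_3 = (-0.050000 + 0.737500)/2 = 0.343750
  f(c_3) = f(0.343750) = -0.035553
  f(a) × f(c) ≥ 0, new interval: [0.343750, 0.737500]

After 3 iteration(s), the approximation is c_3 = 0.343750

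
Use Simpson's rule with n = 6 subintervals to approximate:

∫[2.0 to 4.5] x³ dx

f(x) = x³
a = 2.0, b = 4.5, n = 6
h = (b - a)/n = 0.416667

Simpson's rule: (h/3)[f(x₀) + 4f(x₁) + 2f(x₂) + ... + f(xₙ)]

x_0 = 2.0000, f(x_0) = 8.000000, coefficient = 1
x_1 = 2.4167, f(x_1) = 14.114005, coefficient = 4
x_2 = 2.8333, f(x_2) = 22.745370, coefficient = 2
x_3 = 3.2500, f(x_3) = 34.328125, coefficient = 4
x_4 = 3.6667, f(x_4) = 49.296296, coefficient = 2
x_5 = 4.0833, f(x_5) = 68.083912, coefficient = 4
x_6 = 4.5000, f(x_6) = 91.125000, coefficient = 1

I ≈ (0.416667/3) × 709.312500 = 98.515625
Exact value: 98.515625
Error: 0.000000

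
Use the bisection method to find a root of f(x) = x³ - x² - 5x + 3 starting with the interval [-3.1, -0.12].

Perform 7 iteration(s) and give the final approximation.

f(x) = x³ - x² - 5x + 3
Initial interval: [-3.1, -0.12]

Iteration 1:
  c_1 = (-3.100000 + (-0.120000))/2 = -1.610000
  f(c_1) = f(-1.610000) = 4.284619
  f(a) × f(c) < 0, new interval: [-3.100000, -1.610000]
Iteration 2:
  c_2 = (-3.100000 + (-1.610000))/2 = -2.355000
  f(c_2) = f(-2.355000) = -3.831914
  f(a) × f(c) ≥ 0, new interval: [-2.355000, -1.610000]
Iteration 3:
  c_3 = (-2.355000 + (-1.610000))/2 = -1.982500
  f(c_3) = f(-1.982500) = 1.190362
  f(a) × f(c) < 0, new interval: [-2.355000, -1.982500]
Iteration 4:
  c_4 = (-2.355000 + (-1.982500))/2 = -2.168750
  f(c_4) = f(-2.168750) = -1.060391
  f(a) × f(c) ≥ 0, new interval: [-2.168750, -1.982500]
Iteration 5:
  c_5 = (-2.168750 + (-1.982500))/2 = -2.075625
  f(c_5) = f(-2.075625) = 0.127659
  f(a) × f(c) < 0, new interval: [-2.168750, -2.075625]
Iteration 6:
  c_6 = (-2.168750 + (-2.075625))/2 = -2.122187
  f(c_6) = f(-2.122187) = -0.450395
  f(a) × f(c) ≥ 0, new interval: [-2.122187, -2.075625]
Iteration 7:
  c_7 = (-2.122187 + (-2.075625))/2 = -2.098906
  f(c_7) = f(-2.098906) = -0.157413
  f(a) × f(c) ≥ 0, new interval: [-2.098906, -2.075625]

After 7 iteration(s), the approximation is c_7 = -2.098906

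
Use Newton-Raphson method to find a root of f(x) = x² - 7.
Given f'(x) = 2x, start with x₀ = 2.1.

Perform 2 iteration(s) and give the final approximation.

f(x) = x² - 7
f'(x) = 2x
x₀ = 2.1

Newton-Raphson formula: x_{n+1} = x_n - f(x_n)/f'(x_n)

Iteration 1:
  f(2.100000) = -2.590000
  f'(2.100000) = 4.200000
  x_1 = 2.100000 - (-2.590000)/4.200000 = 2.716667
Iteration 2:
  f(2.716667) = 0.380278
  f'(2.716667) = 5.433333
  x_2 = 2.716667 - 0.380278/5.433333 = 2.646677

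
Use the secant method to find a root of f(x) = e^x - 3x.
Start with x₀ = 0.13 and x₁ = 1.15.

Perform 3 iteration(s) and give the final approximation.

f(x) = e^x - 3x
x₀ = 0.13, x₁ = 1.15

Secant formula: x_{n+1} = x_n - f(x_n)(x_n - x_{n-1})/(f(x_n) - f(x_{n-1}))

Iteration 1:
  f(0.130000) = 0.748828
  f(1.150000) = -0.291807
  x_2 = 1.150000 - (-0.291807)×(1.150000 - 0.130000)/(-0.291807 - 0.748828)
       = 0.863979
Iteration 2:
  f(1.150000) = -0.291807
  f(0.863979) = -0.219355
  x_3 = 0.863979 - (-0.219355)×(0.863979 - 1.150000)/(-0.219355 - (-0.291807))
       = -0.001969
Iteration 3:
  f(0.863979) = -0.219355
  f(-0.001969) = 1.003941
  x_4 = -0.001969 - 1.003941×(-0.001969 - 0.863979)/(1.003941 - (-0.219355))
       = 0.708702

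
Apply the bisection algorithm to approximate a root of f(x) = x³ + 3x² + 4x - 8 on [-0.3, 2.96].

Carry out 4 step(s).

f(x) = x³ + 3x² + 4x - 8
Initial interval: [-0.3, 2.96]

Iteration 1:
  c_1 = (-0.300000 + 2.960000)/2 = 1.330000
  f(c_1) = f(1.330000) = 4.979337
  f(a) × f(c) < 0, new interval: [-0.300000, 1.330000]
Iteration 2:
  c_2 = (-0.300000 + 1.330000)/2 = 0.515000
  f(c_2) = f(0.515000) = -5.007734
  f(a) × f(c) ≥ 0, new interval: [0.515000, 1.330000]
Iteration 3:
  c_3 = (0.515000 + 1.330000)/2 = 0.922500
  f(c_3) = f(0.922500) = -0.971928
  f(a) × f(c) ≥ 0, new interval: [0.922500, 1.330000]
Iteration 4:
  c_4 = (0.922500 + 1.330000)/2 = 1.126250
  f(c_4) = f(1.126250) = 1.738897
  f(a) × f(c) < 0, new interval: [0.922500, 1.126250]

After 4 iteration(s), the approximation is c_4 = 1.126250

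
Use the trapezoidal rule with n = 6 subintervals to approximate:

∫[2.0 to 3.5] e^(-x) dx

f(x) = e^(-x)
a = 2.0, b = 3.5, n = 6
h = (b - a)/n = 0.250000

Trapezoidal rule: (h/2)[f(x₀) + 2f(x₁) + 2f(x₂) + ... + f(xₙ)]

x_0 = 2.0000, f(x_0) = 0.135335, coefficient = 1
x_1 = 2.2500, f(x_1) = 0.105399, coefficient = 2
x_2 = 2.5000, f(x_2) = 0.082085, coefficient = 2
x_3 = 2.7500, f(x_3) = 0.063928, coefficient = 2
x_4 = 3.0000, f(x_4) = 0.049787, coefficient = 2
x_5 = 3.2500, f(x_5) = 0.038774, coefficient = 2
x_6 = 3.5000, f(x_6) = 0.030197, coefficient = 1

I ≈ (0.250000/2) × 0.845479 = 0.105685
Exact value: 0.105138
Error: 0.000547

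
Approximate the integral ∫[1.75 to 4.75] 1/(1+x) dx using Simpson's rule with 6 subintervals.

f(x) = 1/(1+x)
a = 1.75, b = 4.75, n = 6
h = (b - a)/n = 0.500000

Simpson's rule: (h/3)[f(x₀) + 4f(x₁) + 2f(x₂) + ... + f(xₙ)]

x_0 = 1.7500, f(x_0) = 0.363636, coefficient = 1
x_1 = 2.2500, f(x_1) = 0.307692, coefficient = 4
x_2 = 2.7500, f(x_2) = 0.266667, coefficient = 2
x_3 = 3.2500, f(x_3) = 0.235294, coefficient = 4
x_4 = 3.7500, f(x_4) = 0.210526, coefficient = 2
x_5 = 4.2500, f(x_5) = 0.190476, coefficient = 4
x_6 = 4.7500, f(x_6) = 0.173913, coefficient = 1

I ≈ (0.500000/3) × 4.425786 = 0.737631
Exact value: 0.737599
Error: 0.000032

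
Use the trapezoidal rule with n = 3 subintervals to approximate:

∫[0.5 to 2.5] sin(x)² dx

f(x) = sin(x)²
a = 0.5, b = 2.5, n = 3
h = (b - a)/n = 0.666667

Trapezoidal rule: (h/2)[f(x₀) + 2f(x₁) + 2f(x₂) + ... + f(xₙ)]

x_0 = 0.5000, f(x_0) = 0.229849, coefficient = 1
x_1 = 1.1667, f(x_1) = 0.845379, coefficient = 2
x_2 = 1.8333, f(x_2) = 0.932643, coefficient = 2
x_3 = 2.5000, f(x_3) = 0.358169, coefficient = 1

I ≈ (0.666667/2) × 4.144063 = 1.381354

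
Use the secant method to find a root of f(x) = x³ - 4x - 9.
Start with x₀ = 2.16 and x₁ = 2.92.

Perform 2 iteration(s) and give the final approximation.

f(x) = x³ - 4x - 9
x₀ = 2.16, x₁ = 2.92

Secant formula: x_{n+1} = x_n - f(x_n)(x_n - x_{n-1})/(f(x_n) - f(x_{n-1}))

Iteration 1:
  f(2.160000) = -7.562304
  f(2.920000) = 4.217088
  x_2 = 2.920000 - 4.217088×(2.920000 - 2.160000)/(4.217088 - (-7.562304))
       = 2.647916
Iteration 2:
  f(2.920000) = 4.217088
  f(2.647916) = -1.025913
  x_3 = 2.647916 - (-1.025913)×(2.647916 - 2.920000)/(-1.025913 - 4.217088)
       = 2.701155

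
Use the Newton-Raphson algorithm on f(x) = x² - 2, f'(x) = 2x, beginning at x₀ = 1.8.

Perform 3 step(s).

f(x) = x² - 2
f'(x) = 2x
x₀ = 1.8

Newton-Raphson formula: x_{n+1} = x_n - f(x_n)/f'(x_n)

Iteration 1:
  f(1.800000) = 1.240000
  f'(1.800000) = 3.600000
  x_1 = 1.800000 - 1.240000/3.600000 = 1.455556
Iteration 2:
  f(1.455556) = 0.118642
  f'(1.455556) = 2.911111
  x_2 = 1.455556 - 0.118642/2.911111 = 1.414801
Iteration 3:
  f(1.414801) = 0.001661
  f'(1.414801) = 2.829601
  x_3 = 1.414801 - 0.001661/2.829601 = 1.414214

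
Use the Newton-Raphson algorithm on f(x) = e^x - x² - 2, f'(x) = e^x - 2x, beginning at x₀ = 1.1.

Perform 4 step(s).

f(x) = e^x - x² - 2
f'(x) = e^x - 2x
x₀ = 1.1

Newton-Raphson formula: x_{n+1} = x_n - f(x_n)/f'(x_n)

Iteration 1:
  f(1.100000) = -0.205834
  f'(1.100000) = 0.804166
  x_1 = 1.100000 - (-0.205834)/0.804166 = 1.355960
Iteration 2:
  f(1.355960) = 0.041856
  f'(1.355960) = 1.168564
  x_2 = 1.355960 - 0.041856/1.168564 = 1.320141
Iteration 3:
  f(1.320141) = 0.001177
  f'(1.320141) = 1.103667
  x_3 = 1.320141 - 0.001177/1.103667 = 1.319075
Iteration 4:
  f(1.319075) = 0.000001
  f'(1.319075) = 1.101810
  x_4 = 1.319075 - 0.000001/1.101810 = 1.319074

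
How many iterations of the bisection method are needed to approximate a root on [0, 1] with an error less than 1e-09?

We need (b-a)/2^n ≤ 1e-09
(1 - 0)/2^n ≤ 1e-09
1/2^n ≤ 1e-09
2^n ≥ 1000000000
n ≥ log₂(1000000000) = 29.90
n ≥ 30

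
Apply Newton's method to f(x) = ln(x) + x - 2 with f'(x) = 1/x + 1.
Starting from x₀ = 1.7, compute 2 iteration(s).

f(x) = ln(x) + x - 2
f'(x) = 1/x + 1
x₀ = 1.7

Newton-Raphson formula: x_{n+1} = x_n - f(x_n)/f'(x_n)

Iteration 1:
  f(1.700000) = 0.230628
  f'(1.700000) = 1.588235
  x_1 = 1.700000 - 0.230628/1.588235 = 1.554790
Iteration 2:
  f(1.554790) = -0.003870
  f'(1.554790) = 1.643174
  x_2 = 1.554790 - (-0.003870)/1.643174 = 1.557145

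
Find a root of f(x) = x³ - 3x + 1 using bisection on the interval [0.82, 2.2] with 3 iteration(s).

f(x) = x³ - 3x + 1
Initial interval: [0.82, 2.2]

Iteration 1:
  c_1 = (0.820000 + 2.200000)/2 = 1.510000
  f(c_1) = f(1.510000) = -0.087049
  f(a) × f(c) ≥ 0, new interval: [1.510000, 2.200000]
Iteration 2:
  c_2 = (1.510000 + 2.200000)/2 = 1.855000
  f(c_2) = f(1.855000) = 1.818101
  f(a) × f(c) < 0, new interval: [1.510000, 1.855000]
Iteration 3:
  c_3 = (1.510000 + 1.855000)/2 = 1.682500
  f(c_3) = f(1.682500) = 0.715332
  f(a) × f(c) < 0, new interval: [1.510000, 1.682500]

After 3 iteration(s), the approximation is c_3 = 1.682500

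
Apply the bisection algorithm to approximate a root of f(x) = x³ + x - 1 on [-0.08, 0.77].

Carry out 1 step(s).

f(x) = x³ + x - 1
Initial interval: [-0.08, 0.77]

Iteration 1:
  c_1 = (-0.080000 + 0.770000)/2 = 0.345000
  f(c_1) = f(0.345000) = -0.613936
  f(a) × f(c) ≥ 0, new interval: [0.345000, 0.770000]

After 1 iteration(s), the approximation is c_1 = 0.345000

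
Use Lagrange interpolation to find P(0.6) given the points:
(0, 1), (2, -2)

Lagrange interpolation formula:
P(x) = Σ yᵢ × Lᵢ(x)
where Lᵢ(x) = Π_{j≠i} (x - xⱼ)/(xᵢ - xⱼ)

L_0(0.6) = (0.6 - 2)/(0 - 2) = 0.700000
L_1(0.6) = (0.6 - 0)/(2 - 0) = 0.300000

P(0.6) = 1×L_0(0.6) + (-2)×L_1(0.6)
P(0.6) = 0.100000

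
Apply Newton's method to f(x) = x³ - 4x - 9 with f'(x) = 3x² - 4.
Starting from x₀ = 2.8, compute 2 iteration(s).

f(x) = x³ - 4x - 9
f'(x) = 3x² - 4
x₀ = 2.8

Newton-Raphson formula: x_{n+1} = x_n - f(x_n)/f'(x_n)

Iteration 1:
  f(2.800000) = 1.752000
  f'(2.800000) = 19.520000
  x_1 = 2.800000 - 1.752000/19.520000 = 2.710246
Iteration 2:
  f(2.710246) = 0.066946
  f'(2.710246) = 18.036299
  x_2 = 2.710246 - 0.066946/18.036299 = 2.706534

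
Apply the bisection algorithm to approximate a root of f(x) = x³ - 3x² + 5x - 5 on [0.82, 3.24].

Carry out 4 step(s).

f(x) = x³ - 3x² + 5x - 5
Initial interval: [0.82, 3.24]

Iteration 1:
  c_1 = (0.820000 + 3.240000)/2 = 2.030000
  f(c_1) = f(2.030000) = 1.152727
  f(a) × f(c) < 0, new interval: [0.820000, 2.030000]
Iteration 2:
  c_2 = (0.820000 + 2.030000)/2 = 1.425000
  f(c_2) = f(1.425000) = -1.073234
  f(a) × f(c) ≥ 0, new interval: [1.425000, 2.030000]
Iteration 3:
  c_3 = (1.425000 + 2.030000)/2 = 1.727500
  f(c_3) = f(1.727500) = -0.159966
  f(a) × f(c) ≥ 0, new interval: [1.727500, 2.030000]
Iteration 4:
  c_4 = (1.727500 + 2.030000)/2 = 1.878750
  f(c_4) = f(1.878750) = 0.436072
  f(a) × f(c) < 0, new interval: [1.727500, 1.878750]

After 4 iteration(s), the approximation is c_4 = 1.878750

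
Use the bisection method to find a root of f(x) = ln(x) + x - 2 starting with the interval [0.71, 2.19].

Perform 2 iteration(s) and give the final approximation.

f(x) = ln(x) + x - 2
Initial interval: [0.71, 2.19]

Iteration 1:
  c_1 = (0.710000 + 2.190000)/2 = 1.450000
  f(c_1) = f(1.450000) = -0.178436
  f(a) × f(c) ≥ 0, new interval: [1.450000, 2.190000]
Iteration 2:
  c_2 = (1.450000 + 2.190000)/2 = 1.820000
  f(c_2) = f(1.820000) = 0.418837
  f(a) × f(c) < 0, new interval: [1.450000, 1.820000]

After 2 iteration(s), the approximation is c_2 = 1.820000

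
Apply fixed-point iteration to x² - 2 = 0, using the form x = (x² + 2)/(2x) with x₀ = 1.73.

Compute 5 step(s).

Equation: x² - 2 = 0
Fixed-point form: x = (x² + 2)/(2x)
x₀ = 1.73

x_1 = g(1.730000) = 1.443035
x_2 = g(1.443035) = 1.414501
x_3 = g(1.414501) = 1.414214
x_4 = g(1.414214) = 1.414214
x_5 = g(1.414214) = 1.414214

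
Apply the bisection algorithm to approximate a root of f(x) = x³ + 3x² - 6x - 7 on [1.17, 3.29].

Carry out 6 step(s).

f(x) = x³ + 3x² - 6x - 7
Initial interval: [1.17, 3.29]

Iteration 1:
  c_1 = (1.170000 + 3.290000)/2 = 2.230000
  f(c_1) = f(2.230000) = 5.628267
  f(a) × f(c) < 0, new interval: [1.170000, 2.230000]
Iteration 2:
  c_2 = (1.170000 + 2.230000)/2 = 1.700000
  f(c_2) = f(1.700000) = -3.617000
  f(a) × f(c) ≥ 0, new interval: [1.700000, 2.230000]
Iteration 3:
  c_3 = (1.700000 + 2.230000)/2 = 1.965000
  f(c_3) = f(1.965000) = 0.380982
  f(a) × f(c) < 0, new interval: [1.700000, 1.965000]
Iteration 4:
  c_4 = (1.700000 + 1.965000)/2 = 1.832500
  f(c_4) = f(1.832500) = -1.767193
  f(a) × f(c) ≥ 0, new interval: [1.832500, 1.965000]
Iteration 5:
  c_5 = (1.832500 + 1.965000)/2 = 1.898750
  f(c_5) = f(1.898750) = -0.731274
  f(a) × f(c) ≥ 0, new interval: [1.898750, 1.965000]
Iteration 6:
  c_6 = (1.898750 + 1.965000)/2 = 1.931875
  f(c_6) = f(1.931875) = -0.184797
  f(a) × f(c) ≥ 0, new interval: [1.931875, 1.965000]

After 6 iteration(s), the approximation is c_6 = 1.931875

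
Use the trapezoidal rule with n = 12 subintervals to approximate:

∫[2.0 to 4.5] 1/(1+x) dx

f(x) = 1/(1+x)
a = 2.0, b = 4.5, n = 12
h = (b - a)/n = 0.208333

Trapezoidal rule: (h/2)[f(x₀) + 2f(x₁) + 2f(x₂) + ... + f(xₙ)]

x_0 = 2.0000, f(x_0) = 0.333333, coefficient = 1
x_1 = 2.2083, f(x_1) = 0.311688, coefficient = 2
x_2 = 2.4167, f(x_2) = 0.292683, coefficient = 2
x_3 = 2.6250, f(x_3) = 0.275862, coefficient = 2
x_4 = 2.8333, f(x_4) = 0.260870, coefficient = 2
x_5 = 3.0417, f(x_5) = 0.247423, coefficient = 2
x_6 = 3.2500, f(x_6) = 0.235294, coefficient = 2
x_7 = 3.4583, f(x_7) = 0.224299, coefficient = 2
x_8 = 3.6667, f(x_8) = 0.214286, coefficient = 2
x_9 = 3.8750, f(x_9) = 0.205128, coefficient = 2
x_10 = 4.0833, f(x_10) = 0.196721, coefficient = 2
x_11 = 4.2917, f(x_11) = 0.188976, coefficient = 2
x_12 = 4.5000, f(x_12) = 0.181818, coefficient = 1

I ≈ (0.208333/2) × 5.821612 = 0.606418
Exact value: 0.606136
Error: 0.000282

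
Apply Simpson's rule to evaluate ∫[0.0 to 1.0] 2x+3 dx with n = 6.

f(x) = 2x+3
a = 0.0, b = 1.0, n = 6
h = (b - a)/n = 0.166667

Simpson's rule: (h/3)[f(x₀) + 4f(x₁) + 2f(x₂) + ... + f(xₙ)]

x_0 = 0.0000, f(x_0) = 3.000000, coefficient = 1
x_1 = 0.1667, f(x_1) = 3.333333, coefficient = 4
x_2 = 0.3333, f(x_2) = 3.666667, coefficient = 2
x_3 = 0.5000, f(x_3) = 4.000000, coefficient = 4
x_4 = 0.6667, f(x_4) = 4.333333, coefficient = 2
x_5 = 0.8333, f(x_5) = 4.666667, coefficient = 4
x_6 = 1.0000, f(x_6) = 5.000000, coefficient = 1

I ≈ (0.166667/3) × 72.000000 = 4.000000
Exact value: 4.000000
Error: 0.000000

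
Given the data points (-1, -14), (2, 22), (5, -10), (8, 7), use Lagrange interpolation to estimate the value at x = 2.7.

Lagrange interpolation formula:
P(x) = Σ yᵢ × Lᵢ(x)
where Lᵢ(x) = Π_{j≠i} (x - xⱼ)/(xᵢ - xⱼ)

L_0(2.7) = (2.7 - 2)/(-1 - 2) × (2.7 - 5)/(-1 - 5) × (2.7 - 8)/(-1 - 8) = -0.052673
L_1(2.7) = (2.7 - (-1))/(2 - (-1)) × (2.7 - 5)/(2 - 5) × (2.7 - 8)/(2 - 8) = 0.835241
L_2(2.7) = (2.7 - (-1))/(5 - (-1)) × (2.7 - 2)/(5 - 2) × (2.7 - 8)/(5 - 8) = 0.254204
L_3(2.7) = (2.7 - (-1))/(8 - (-1)) × (2.7 - 2)/(8 - 2) × (2.7 - 5)/(8 - 5) = -0.036772

P(2.7) = (-14)×L_0(2.7) + 22×L_1(2.7) + (-10)×L_2(2.7) + 7×L_3(2.7)
P(2.7) = 16.313278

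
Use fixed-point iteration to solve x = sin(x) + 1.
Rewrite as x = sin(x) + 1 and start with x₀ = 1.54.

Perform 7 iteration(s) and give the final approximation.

Equation: x = sin(x) + 1
Fixed-point form: x = sin(x) + 1
x₀ = 1.54

x_1 = g(1.540000) = 1.999526
x_2 = g(1.999526) = 1.909495
x_3 = g(1.909495) = 1.943188
x_4 = g(1.943188) = 1.931460
x_5 = g(1.931460) = 1.935663
x_6 = g(1.935663) = 1.934171
x_7 = g(1.934171) = 1.934703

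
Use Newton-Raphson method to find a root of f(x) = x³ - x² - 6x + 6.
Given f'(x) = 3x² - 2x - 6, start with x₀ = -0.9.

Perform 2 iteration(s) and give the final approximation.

f(x) = x³ - x² - 6x + 6
f'(x) = 3x² - 2x - 6
x₀ = -0.9

Newton-Raphson formula: x_{n+1} = x_n - f(x_n)/f'(x_n)

Iteration 1:
  f(-0.900000) = 9.861000
  f'(-0.900000) = -1.770000
  x_1 = -0.900000 - 9.861000/(-1.770000) = 4.671186
Iteration 2:
  f(4.671186) = 58.078106
  f'(4.671186) = 50.117575
  x_2 = 4.671186 - 58.078106/50.117575 = 3.512349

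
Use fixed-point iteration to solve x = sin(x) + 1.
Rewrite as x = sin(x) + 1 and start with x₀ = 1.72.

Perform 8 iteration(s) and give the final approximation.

Equation: x = sin(x) + 1
Fixed-point form: x = sin(x) + 1
x₀ = 1.72

x_1 = g(1.720000) = 1.988890
x_2 = g(1.988890) = 1.913865
x_3 = g(1.913865) = 1.941727
x_4 = g(1.941727) = 1.931990
x_5 = g(1.931990) = 1.935476
x_6 = g(1.935476) = 1.934238
x_7 = g(1.934238) = 1.934679
x_8 = g(1.934679) = 1.934522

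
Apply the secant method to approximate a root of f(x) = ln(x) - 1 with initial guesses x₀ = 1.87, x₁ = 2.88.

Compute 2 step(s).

f(x) = ln(x) - 1
x₀ = 1.87, x₁ = 2.88

Secant formula: x_{n+1} = x_n - f(x_n)(x_n - x_{n-1})/(f(x_n) - f(x_{n-1}))

Iteration 1:
  f(1.870000) = -0.374062
  f(2.880000) = 0.057790
  x_2 = 2.880000 - 0.057790×(2.880000 - 1.870000)/(0.057790 - (-0.374062))
       = 2.744842
Iteration 2:
  f(2.880000) = 0.057790
  f(2.744842) = 0.009724
  x_3 = 2.744842 - 0.009724×(2.744842 - 2.880000)/(0.009724 - 0.057790)
       = 2.717501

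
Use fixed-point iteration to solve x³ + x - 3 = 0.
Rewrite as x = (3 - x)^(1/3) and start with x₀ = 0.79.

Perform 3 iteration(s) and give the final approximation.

Equation: x³ + x - 3 = 0
Fixed-point form: x = (3 - x)^(1/3)
x₀ = 0.79

x_1 = g(0.790000) = 1.302559
x_2 = g(1.302559) = 1.192884
x_3 = g(1.192884) = 1.218041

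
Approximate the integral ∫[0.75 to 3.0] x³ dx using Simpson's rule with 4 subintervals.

f(x) = x³
a = 0.75, b = 3.0, n = 4
h = (b - a)/n = 0.562500

Simpson's rule: (h/3)[f(x₀) + 4f(x₁) + 2f(x₂) + ... + f(xₙ)]

x_0 = 0.7500, f(x_0) = 0.421875, coefficient = 1
x_1 = 1.3125, f(x_1) = 2.260986, coefficient = 4
x_2 = 1.8750, f(x_2) = 6.591797, coefficient = 2
x_3 = 2.4375, f(x_3) = 14.482178, coefficient = 4
x_4 = 3.0000, f(x_4) = 27.000000, coefficient = 1

I ≈ (0.562500/3) × 107.578125 = 20.170898
Exact value: 20.170898
Error: 0.000000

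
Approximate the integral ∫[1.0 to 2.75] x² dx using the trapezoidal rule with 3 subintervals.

f(x) = x²
a = 1.0, b = 2.75, n = 3
h = (b - a)/n = 0.583333

Trapezoidal rule: (h/2)[f(x₀) + 2f(x₁) + 2f(x₂) + ... + f(xₙ)]

x_0 = 1.0000, f(x_0) = 1.000000, coefficient = 1
x_1 = 1.5833, f(x_1) = 2.506944, coefficient = 2
x_2 = 2.1667, f(x_2) = 4.694444, coefficient = 2
x_3 = 2.7500, f(x_3) = 7.562500, coefficient = 1

I ≈ (0.583333/2) × 22.965278 = 6.698206
Exact value: 6.598958
Error: 0.099248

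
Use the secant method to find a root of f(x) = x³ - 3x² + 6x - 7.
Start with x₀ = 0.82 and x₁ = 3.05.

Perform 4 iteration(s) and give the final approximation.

f(x) = x³ - 3x² + 6x - 7
x₀ = 0.82, x₁ = 3.05

Secant formula: x_{n+1} = x_n - f(x_n)(x_n - x_{n-1})/(f(x_n) - f(x_{n-1}))

Iteration 1:
  f(0.820000) = -3.545832
  f(3.050000) = 11.765125
  x_2 = 3.050000 - 11.765125×(3.050000 - 0.820000)/(11.765125 - (-3.545832))
       = 1.336441
Iteration 2:
  f(3.050000) = 11.765125
  f(1.336441) = -1.952595
  x_3 = 1.336441 - (-1.952595)×(1.336441 - 3.050000)/(-1.952595 - 11.765125)
       = 1.580351
Iteration 3:
  f(1.336441) = -1.952595
  f(1.580351) = -1.063482
  x_4 = 1.580351 - (-1.063482)×(1.580351 - 1.336441)/(-1.063482 - (-1.952595))
       = 1.872095
Iteration 4:
  f(1.580351) = -1.063482
  f(1.872095) = 0.279556
  x_5 = 1.872095 - 0.279556×(1.872095 - 1.580351)/(0.279556 - (-1.063482))
       = 1.811368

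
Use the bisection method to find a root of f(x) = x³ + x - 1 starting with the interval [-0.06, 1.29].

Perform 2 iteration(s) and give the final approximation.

f(x) = x³ + x - 1
Initial interval: [-0.06, 1.29]

Iteration 1:
  c_1 = (-0.060000 + 1.290000)/2 = 0.615000
  f(c_1) = f(0.615000) = -0.152392
  f(a) × f(c) ≥ 0, new interval: [0.615000, 1.290000]
Iteration 2:
  c_2 = (0.615000 + 1.290000)/2 = 0.952500
  f(c_2) = f(0.952500) = 0.816662
  f(a) × f(c) < 0, new interval: [0.615000, 0.952500]

After 2 iteration(s), the approximation is c_2 = 0.952500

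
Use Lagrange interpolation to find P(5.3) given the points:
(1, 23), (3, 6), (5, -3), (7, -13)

Lagrange interpolation formula:
P(x) = Σ yᵢ × Lᵢ(x)
where Lᵢ(x) = Π_{j≠i} (x - xⱼ)/(xᵢ - xⱼ)

L_0(5.3) = (5.3 - 3)/(1 - 3) × (5.3 - 5)/(1 - 5) × (5.3 - 7)/(1 - 7) = 0.024437
L_1(5.3) = (5.3 - 1)/(3 - 1) × (5.3 - 5)/(3 - 5) × (5.3 - 7)/(3 - 7) = -0.137062
L_2(5.3) = (5.3 - 1)/(5 - 1) × (5.3 - 3)/(5 - 3) × (5.3 - 7)/(5 - 7) = 1.050812
L_3(5.3) = (5.3 - 1)/(7 - 1) × (5.3 - 3)/(7 - 3) × (5.3 - 5)/(7 - 5) = 0.061812

P(5.3) = 23×L_0(5.3) + 6×L_1(5.3) + (-3)×L_2(5.3) + (-13)×L_3(5.3)
P(5.3) = -4.216312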